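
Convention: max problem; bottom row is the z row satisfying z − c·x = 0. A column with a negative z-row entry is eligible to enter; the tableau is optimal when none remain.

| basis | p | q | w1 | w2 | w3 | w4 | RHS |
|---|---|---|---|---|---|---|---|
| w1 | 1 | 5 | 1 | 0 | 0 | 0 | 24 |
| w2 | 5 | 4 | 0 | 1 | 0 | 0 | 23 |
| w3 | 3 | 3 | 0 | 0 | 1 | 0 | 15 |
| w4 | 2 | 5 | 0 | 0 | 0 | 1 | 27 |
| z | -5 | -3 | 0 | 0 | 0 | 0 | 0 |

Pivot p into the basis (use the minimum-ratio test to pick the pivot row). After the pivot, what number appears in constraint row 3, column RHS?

Ratio test on column p — row 1: 24/1 = 24; row 2: 23/5 = 23/5; row 3: 15/3 = 5; row 4: 27/2 = 27/2. Minimum is 23/5 at row 2 (w2 leaves); pivot element 5.
Divide row 2 by 5; eliminate column p from the other rows.
Row 3 update in column RHS: 15 − 3·(23/5) = 6/5.

6/5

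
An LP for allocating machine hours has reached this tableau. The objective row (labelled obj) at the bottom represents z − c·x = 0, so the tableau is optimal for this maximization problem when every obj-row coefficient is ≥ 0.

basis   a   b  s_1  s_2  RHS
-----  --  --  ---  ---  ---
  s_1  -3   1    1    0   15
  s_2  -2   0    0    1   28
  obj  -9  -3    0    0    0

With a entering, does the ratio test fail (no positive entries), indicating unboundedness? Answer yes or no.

yes

Every constraint-row entry in column a is ≤ 0, so increasing a is unbounded.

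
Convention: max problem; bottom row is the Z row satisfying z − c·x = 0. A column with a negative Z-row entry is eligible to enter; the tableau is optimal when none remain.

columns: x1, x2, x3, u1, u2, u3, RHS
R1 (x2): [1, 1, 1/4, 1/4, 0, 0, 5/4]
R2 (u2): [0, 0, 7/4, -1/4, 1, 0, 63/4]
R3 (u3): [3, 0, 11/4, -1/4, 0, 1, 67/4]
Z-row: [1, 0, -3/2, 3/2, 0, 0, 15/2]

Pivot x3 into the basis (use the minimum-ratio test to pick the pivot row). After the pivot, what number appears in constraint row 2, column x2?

Ratio test on column x3 — row 1: (5/4)/(1/4) = 5; row 2: (63/4)/(7/4) = 9; row 3: (67/4)/(11/4) = 67/11. Minimum is 5 at row 1 (x2 leaves); pivot element 1/4.
Divide row 1 by 1/4; eliminate column x3 from the other rows.
Row 2 update in column x2: 0 − (7/4)·4 = -7.

-7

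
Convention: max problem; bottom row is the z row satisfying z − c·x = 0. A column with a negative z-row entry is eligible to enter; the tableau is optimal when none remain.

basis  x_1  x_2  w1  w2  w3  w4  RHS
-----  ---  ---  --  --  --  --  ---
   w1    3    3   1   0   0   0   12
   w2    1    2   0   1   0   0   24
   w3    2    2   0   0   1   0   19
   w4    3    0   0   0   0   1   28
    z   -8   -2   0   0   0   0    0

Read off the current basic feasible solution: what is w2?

24

w2 is basic (row 2); its value is the RHS of that row, 24.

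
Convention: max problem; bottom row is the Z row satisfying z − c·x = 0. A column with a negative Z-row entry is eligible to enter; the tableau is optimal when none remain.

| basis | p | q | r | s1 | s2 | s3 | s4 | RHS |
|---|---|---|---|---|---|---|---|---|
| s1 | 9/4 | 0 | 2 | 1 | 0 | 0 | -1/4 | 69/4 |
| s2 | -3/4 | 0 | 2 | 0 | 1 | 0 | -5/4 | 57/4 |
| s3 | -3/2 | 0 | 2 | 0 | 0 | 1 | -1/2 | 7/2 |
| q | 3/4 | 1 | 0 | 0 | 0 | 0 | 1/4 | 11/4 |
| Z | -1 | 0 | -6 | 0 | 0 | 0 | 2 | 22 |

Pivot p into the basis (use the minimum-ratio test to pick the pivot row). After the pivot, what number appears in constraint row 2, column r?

2

Ratio test on column p — row 1: (69/4)/(9/4) = 23/3; row 2: entry -3/4 ≤ 0; row 3: entry -3/2 ≤ 0; row 4: (11/4)/(3/4) = 11/3. Minimum is 11/3 at row 4 (q leaves); pivot element 3/4.
Divide row 4 by 3/4; eliminate column p from the other rows.
Row 2 update in column r: 2 − (-3/4)·0 = 2.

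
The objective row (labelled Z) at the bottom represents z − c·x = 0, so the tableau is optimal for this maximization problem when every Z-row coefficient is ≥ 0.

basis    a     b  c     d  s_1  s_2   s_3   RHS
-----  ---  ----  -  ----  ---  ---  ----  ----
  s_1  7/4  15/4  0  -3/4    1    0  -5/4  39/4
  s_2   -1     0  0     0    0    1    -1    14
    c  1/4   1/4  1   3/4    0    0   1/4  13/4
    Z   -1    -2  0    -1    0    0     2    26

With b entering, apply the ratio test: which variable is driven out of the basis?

Column b entries and ratios — s_1: (39/4)/(15/4) = 13/5; s_2: 0 ≤ 0, skip; c: (13/4)/(1/4) = 13.
Smallest ratio is 13/5 in the row of s_1, so s_1 leaves.

s_1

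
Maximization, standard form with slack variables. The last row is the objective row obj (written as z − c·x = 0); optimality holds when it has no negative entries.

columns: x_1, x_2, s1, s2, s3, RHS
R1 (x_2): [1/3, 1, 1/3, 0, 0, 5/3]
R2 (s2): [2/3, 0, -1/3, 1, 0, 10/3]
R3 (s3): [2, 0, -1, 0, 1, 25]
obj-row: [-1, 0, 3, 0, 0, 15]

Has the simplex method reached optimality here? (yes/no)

The obj-row has a negative entry -1 in column x_1, so it is not optimal.

no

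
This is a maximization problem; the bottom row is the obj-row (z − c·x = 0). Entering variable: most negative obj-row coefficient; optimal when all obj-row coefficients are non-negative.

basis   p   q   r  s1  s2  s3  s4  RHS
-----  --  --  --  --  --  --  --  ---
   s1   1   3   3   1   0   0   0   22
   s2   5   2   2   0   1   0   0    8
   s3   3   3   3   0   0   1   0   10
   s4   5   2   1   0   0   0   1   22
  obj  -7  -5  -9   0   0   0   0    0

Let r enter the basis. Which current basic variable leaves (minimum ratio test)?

Column r entries and ratios — s1: 22/3 = 22/3; s2: 8/2 = 4; s3: 10/3 = 10/3; s4: 22/1 = 22.
Smallest ratio is 10/3 in the row of s3, so s3 leaves.

s3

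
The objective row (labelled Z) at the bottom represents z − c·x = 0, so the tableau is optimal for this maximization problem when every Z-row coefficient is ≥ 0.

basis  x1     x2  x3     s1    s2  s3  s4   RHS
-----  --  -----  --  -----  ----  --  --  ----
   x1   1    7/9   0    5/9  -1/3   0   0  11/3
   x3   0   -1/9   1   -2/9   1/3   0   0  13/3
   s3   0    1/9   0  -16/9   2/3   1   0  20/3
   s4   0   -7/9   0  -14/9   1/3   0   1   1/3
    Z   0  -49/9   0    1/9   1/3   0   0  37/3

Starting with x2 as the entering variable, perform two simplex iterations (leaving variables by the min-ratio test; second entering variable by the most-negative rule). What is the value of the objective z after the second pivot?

Ratio test on column x2 — row 1: (11/3)/(7/9) = 33/7; row 2: entry -1/9 ≤ 0; row 3: (20/3)/(1/9) = 60; row 4: entry -7/9 ≤ 0. Minimum is 33/7 at row 1 (x1 leaves); pivot element 7/9.
Pivot on row 1; the Z-row RHS becomes 37/3 − (-49/9)·(33/7) = 38.
Next entering variable (most negative Z-row entry -2): s2.
Ratio test on column s2 — row 1: entry -3/7 ≤ 0; row 2: (34/7)/(2/7) = 17; row 3: (43/7)/(5/7) = 43/5; row 4: entry 0 ≤ 0. Minimum is 43/5 at row 3 (s3 leaves); pivot element 5/7.
After the second pivot the Z-row RHS is 38 − (-2)·(43/5) = 276/5.

276/5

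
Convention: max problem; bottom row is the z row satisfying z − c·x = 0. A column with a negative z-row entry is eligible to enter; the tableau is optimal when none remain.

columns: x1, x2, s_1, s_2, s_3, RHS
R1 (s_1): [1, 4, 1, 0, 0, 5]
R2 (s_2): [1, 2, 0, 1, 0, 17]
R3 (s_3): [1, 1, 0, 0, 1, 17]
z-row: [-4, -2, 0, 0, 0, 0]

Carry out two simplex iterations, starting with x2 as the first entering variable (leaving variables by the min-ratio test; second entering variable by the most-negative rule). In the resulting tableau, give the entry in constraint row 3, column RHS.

Ratio test on column x2 — row 1: 5/4 = 5/4; row 2: 17/2 = 17/2; row 3: 17/1 = 17. Minimum is 5/4 at row 1 (s_1 leaves); pivot element 4.
Divide row 1 by 4; eliminate column x2 from the other rows.
Second iteration: most negative z-row entry is -7/2 in column x1, so x1 enters.
Ratio test on column x1 — row 1: (5/4)/(1/4) = 5; row 2: (29/2)/(1/2) = 29; row 3: (63/4)/(3/4) = 21. Minimum is 5 at row 1 (x2 leaves); pivot element 1/4.
Divide row 1 by 1/4; eliminate column x1 from the other rows.
After both pivots, the entry at constraint row 3, column RHS is 12.

12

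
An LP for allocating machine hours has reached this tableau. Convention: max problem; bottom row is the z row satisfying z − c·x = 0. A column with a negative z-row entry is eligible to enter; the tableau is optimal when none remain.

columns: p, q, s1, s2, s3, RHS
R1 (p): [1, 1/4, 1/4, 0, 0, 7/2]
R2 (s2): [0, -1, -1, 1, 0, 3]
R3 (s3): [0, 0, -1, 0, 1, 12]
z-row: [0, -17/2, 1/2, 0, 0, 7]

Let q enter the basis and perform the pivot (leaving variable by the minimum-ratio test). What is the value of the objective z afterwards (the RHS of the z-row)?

126

Ratio test on column q — row 1: (7/2)/(1/4) = 14; row 2: entry -1 ≤ 0; row 3: entry 0 ≤ 0. Minimum is 14 at row 1 (p leaves); pivot element 1/4.
Pivot on row 1; the z-row RHS becomes 7 − (-17/2)·14 = 126.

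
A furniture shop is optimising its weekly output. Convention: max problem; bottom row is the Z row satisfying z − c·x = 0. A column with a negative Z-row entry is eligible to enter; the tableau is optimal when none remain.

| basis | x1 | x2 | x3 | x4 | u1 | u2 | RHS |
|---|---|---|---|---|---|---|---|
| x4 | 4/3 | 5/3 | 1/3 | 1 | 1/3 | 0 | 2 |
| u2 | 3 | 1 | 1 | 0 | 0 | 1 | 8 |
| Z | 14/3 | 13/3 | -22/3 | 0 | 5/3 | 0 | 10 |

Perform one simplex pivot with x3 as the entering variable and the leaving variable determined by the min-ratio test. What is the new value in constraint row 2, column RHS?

Ratio test on column x3 — row 1: 2/(1/3) = 6; row 2: 8/1 = 8. Minimum is 6 at row 1 (x4 leaves); pivot element 1/3.
Divide row 1 by 1/3; eliminate column x3 from the other rows.
Row 2 update in column RHS: 8 − 1·6 = 2.

2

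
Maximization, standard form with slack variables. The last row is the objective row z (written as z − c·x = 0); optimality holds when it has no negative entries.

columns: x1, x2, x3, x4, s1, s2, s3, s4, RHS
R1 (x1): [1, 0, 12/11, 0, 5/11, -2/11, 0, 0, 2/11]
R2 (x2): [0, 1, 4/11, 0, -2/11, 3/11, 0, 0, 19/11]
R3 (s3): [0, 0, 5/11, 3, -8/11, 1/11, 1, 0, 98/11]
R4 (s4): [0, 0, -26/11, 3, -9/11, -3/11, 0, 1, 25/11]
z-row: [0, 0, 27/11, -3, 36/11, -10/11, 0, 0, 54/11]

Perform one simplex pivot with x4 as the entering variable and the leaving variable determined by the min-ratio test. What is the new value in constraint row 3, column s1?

Ratio test on column x4 — row 1: entry 0 ≤ 0; row 2: entry 0 ≤ 0; row 3: (98/11)/3 = 98/33; row 4: (25/11)/3 = 25/33. Minimum is 25/33 at row 4 (s4 leaves); pivot element 3.
Divide row 4 by 3; eliminate column x4 from the other rows.
Row 3 update in column s1: -8/11 − 3·(-3/11) = 1/11.

1/11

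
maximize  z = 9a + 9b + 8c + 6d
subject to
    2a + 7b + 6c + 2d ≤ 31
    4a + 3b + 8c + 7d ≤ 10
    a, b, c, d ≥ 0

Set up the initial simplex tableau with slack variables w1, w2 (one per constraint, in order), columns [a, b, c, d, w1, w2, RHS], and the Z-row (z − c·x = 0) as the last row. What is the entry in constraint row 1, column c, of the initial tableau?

Constraint 1 has coefficient 6 on c.

6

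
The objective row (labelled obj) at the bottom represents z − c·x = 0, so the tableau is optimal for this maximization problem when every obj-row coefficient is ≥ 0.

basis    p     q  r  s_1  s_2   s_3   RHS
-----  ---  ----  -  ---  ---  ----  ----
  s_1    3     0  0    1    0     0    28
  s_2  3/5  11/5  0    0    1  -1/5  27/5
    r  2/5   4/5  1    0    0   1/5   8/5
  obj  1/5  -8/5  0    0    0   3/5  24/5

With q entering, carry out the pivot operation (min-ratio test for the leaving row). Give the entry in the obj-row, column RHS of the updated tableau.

8

Ratio test on column q — row 1: entry 0 ≤ 0; row 2: (27/5)/(11/5) = 27/11; row 3: (8/5)/(4/5) = 2. Minimum is 2 at row 3 (r leaves); pivot element 4/5.
Divide row 3 by 4/5; eliminate column q from the other rows.
obj-row update in column RHS: 24/5 − (-8/5)·2 = 8.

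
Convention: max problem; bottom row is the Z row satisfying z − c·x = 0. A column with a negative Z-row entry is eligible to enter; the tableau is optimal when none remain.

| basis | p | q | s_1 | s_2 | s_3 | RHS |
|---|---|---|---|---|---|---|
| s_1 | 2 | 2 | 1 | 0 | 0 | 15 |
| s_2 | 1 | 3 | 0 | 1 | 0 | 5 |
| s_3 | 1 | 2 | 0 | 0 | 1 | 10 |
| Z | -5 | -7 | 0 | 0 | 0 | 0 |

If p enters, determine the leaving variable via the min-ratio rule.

Column p entries and ratios — s_1: 15/2 = 15/2; s_2: 5/1 = 5; s_3: 10/1 = 10.
Smallest ratio is 5 in the row of s_2, so s_2 leaves.

s_2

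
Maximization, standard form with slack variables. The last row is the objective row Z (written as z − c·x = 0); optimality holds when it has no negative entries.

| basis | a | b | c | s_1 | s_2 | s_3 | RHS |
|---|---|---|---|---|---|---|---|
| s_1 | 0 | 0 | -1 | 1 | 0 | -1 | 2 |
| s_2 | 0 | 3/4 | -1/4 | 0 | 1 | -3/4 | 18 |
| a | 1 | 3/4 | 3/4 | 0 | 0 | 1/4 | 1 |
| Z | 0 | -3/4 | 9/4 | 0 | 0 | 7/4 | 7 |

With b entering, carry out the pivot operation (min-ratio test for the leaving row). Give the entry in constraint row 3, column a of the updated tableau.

4/3

Ratio test on column b — row 1: entry 0 ≤ 0; row 2: 18/(3/4) = 24; row 3: 1/(3/4) = 4/3. Minimum is 4/3 at row 3 (a leaves); pivot element 3/4.
Divide row 3 by 3/4; eliminate column b from the other rows.
In the new row 3, the a entry is the old entry divided by the pivot: 1/(3/4) = 4/3.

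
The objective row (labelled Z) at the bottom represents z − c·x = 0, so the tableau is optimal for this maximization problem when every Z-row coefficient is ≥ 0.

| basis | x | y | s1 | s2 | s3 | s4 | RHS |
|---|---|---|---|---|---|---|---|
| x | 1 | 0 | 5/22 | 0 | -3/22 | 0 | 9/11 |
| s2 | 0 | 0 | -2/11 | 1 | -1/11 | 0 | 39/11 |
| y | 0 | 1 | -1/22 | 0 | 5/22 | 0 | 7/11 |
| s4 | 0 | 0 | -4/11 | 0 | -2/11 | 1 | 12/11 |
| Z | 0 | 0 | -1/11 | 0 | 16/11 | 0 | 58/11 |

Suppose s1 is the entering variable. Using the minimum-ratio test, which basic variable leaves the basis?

x

Column s1 entries and ratios — x: (9/11)/(5/22) = 18/5; s2: -2/11 ≤ 0, skip; y: -1/22 ≤ 0, skip; s4: -4/11 ≤ 0, skip.
Smallest ratio is 18/5 in the row of x, so x leaves.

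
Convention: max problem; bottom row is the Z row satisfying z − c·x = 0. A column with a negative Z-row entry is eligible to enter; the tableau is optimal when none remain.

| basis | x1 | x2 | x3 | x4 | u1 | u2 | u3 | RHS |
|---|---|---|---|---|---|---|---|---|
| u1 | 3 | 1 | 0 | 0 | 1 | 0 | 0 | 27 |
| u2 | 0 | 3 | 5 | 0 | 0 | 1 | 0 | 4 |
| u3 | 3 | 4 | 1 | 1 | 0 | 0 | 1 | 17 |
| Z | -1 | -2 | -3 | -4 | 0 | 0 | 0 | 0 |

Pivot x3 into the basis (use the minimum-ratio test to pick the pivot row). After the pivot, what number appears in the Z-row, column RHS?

12/5

Ratio test on column x3 — row 1: entry 0 ≤ 0; row 2: 4/5 = 4/5; row 3: 17/1 = 17. Minimum is 4/5 at row 2 (u2 leaves); pivot element 5.
Divide row 2 by 5; eliminate column x3 from the other rows.
Z-row update in column RHS: 0 − (-3)·(4/5) = 12/5.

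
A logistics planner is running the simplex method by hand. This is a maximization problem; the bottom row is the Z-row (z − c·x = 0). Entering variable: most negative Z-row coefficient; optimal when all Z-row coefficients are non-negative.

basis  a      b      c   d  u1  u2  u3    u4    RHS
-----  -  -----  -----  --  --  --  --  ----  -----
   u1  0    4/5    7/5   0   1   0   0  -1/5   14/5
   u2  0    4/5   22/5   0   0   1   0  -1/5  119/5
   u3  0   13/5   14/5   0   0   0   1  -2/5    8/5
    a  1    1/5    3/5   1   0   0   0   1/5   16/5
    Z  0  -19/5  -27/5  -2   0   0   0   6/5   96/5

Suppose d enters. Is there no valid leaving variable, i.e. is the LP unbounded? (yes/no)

Column d has positive entries in row(s) 4, so the ratio test bounds it — not unbounded.

no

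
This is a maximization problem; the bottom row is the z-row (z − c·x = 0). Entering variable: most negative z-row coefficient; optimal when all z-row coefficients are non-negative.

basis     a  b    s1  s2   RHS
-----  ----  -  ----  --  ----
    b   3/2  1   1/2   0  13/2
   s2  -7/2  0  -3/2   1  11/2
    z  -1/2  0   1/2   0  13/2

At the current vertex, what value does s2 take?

11/2

s2 is basic (row 2); its value is the RHS of that row, 11/2.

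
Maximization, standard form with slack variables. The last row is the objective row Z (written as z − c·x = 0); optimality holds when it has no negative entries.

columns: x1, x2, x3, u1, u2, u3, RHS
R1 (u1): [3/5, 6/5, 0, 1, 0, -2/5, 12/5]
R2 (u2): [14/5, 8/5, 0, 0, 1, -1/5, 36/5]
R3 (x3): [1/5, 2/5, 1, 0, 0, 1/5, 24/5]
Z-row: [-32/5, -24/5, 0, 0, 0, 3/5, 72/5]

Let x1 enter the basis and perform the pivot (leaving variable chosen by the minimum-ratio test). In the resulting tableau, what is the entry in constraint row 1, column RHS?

6/7

Ratio test on column x1 — row 1: (12/5)/(3/5) = 4; row 2: (36/5)/(14/5) = 18/7; row 3: (24/5)/(1/5) = 24. Minimum is 18/7 at row 2 (u2 leaves); pivot element 14/5.
Divide row 2 by 14/5; eliminate column x1 from the other rows.
Row 1 update in column RHS: 12/5 − (3/5)·(18/7) = 6/7.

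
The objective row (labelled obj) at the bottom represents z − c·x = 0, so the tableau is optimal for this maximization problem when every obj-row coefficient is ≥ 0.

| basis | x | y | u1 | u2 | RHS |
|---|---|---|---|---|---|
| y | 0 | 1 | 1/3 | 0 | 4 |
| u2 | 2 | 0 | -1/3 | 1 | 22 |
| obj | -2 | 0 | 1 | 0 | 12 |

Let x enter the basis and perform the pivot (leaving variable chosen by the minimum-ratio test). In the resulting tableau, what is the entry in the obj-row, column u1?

Ratio test on column x — row 1: entry 0 ≤ 0; row 2: 22/2 = 11. Minimum is 11 at row 2 (u2 leaves); pivot element 2.
Divide row 2 by 2; eliminate column x from the other rows.
obj-row update in column u1: 1 − (-2)·(-1/6) = 2/3.

2/3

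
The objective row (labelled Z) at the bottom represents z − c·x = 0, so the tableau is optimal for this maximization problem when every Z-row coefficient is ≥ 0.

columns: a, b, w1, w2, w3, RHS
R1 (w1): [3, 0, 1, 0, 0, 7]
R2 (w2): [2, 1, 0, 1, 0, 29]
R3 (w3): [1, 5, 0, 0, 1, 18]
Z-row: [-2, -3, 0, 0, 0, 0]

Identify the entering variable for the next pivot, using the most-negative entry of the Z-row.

b

Negative Z-row entries: a: -2, b: -3.
The most negative is -3 in column b, so b enters.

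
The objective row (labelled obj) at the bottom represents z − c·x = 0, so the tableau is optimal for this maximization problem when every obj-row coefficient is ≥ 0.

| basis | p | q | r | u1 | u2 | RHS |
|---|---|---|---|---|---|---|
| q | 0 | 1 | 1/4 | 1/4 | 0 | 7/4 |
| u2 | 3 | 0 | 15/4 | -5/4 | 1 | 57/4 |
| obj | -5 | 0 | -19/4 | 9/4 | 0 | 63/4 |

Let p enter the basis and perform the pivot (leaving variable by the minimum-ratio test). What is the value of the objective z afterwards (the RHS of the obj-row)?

Ratio test on column p — row 1: entry 0 ≤ 0; row 2: (57/4)/3 = 19/4. Minimum is 19/4 at row 2 (u2 leaves); pivot element 3.
Pivot on row 2; the obj-row RHS becomes 63/4 − (-5)·(19/4) = 79/2.

79/2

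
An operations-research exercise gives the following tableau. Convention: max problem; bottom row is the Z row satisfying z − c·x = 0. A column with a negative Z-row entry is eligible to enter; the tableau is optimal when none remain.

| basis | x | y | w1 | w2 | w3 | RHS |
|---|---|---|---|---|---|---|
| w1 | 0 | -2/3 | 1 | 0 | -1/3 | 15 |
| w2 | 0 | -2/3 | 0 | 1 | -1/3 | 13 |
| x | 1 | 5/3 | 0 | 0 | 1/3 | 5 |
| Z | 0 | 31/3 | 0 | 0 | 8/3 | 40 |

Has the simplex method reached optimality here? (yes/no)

yes

Every Z-row coefficient is ≥ 0, so the tableau is optimal.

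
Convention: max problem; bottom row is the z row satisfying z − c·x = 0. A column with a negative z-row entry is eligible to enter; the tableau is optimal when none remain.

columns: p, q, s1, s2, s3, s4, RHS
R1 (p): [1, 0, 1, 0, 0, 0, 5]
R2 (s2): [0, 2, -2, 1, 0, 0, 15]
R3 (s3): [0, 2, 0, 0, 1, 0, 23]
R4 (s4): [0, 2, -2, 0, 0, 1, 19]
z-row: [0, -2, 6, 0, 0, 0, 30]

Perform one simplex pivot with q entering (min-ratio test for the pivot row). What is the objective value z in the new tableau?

Ratio test on column q — row 1: entry 0 ≤ 0; row 2: 15/2 = 15/2; row 3: 23/2 = 23/2; row 4: 19/2 = 19/2. Minimum is 15/2 at row 2 (s2 leaves); pivot element 2.
Pivot on row 2; the z-row RHS becomes 30 − (-2)·(15/2) = 45.

45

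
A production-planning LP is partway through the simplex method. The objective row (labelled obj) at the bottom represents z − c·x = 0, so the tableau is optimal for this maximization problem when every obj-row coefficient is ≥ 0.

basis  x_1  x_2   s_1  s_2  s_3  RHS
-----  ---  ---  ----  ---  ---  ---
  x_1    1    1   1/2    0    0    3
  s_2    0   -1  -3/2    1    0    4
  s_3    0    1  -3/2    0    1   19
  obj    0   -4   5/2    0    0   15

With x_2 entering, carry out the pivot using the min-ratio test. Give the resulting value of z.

27

Ratio test on column x_2 — row 1: 3/1 = 3; row 2: entry -1 ≤ 0; row 3: 19/1 = 19. Minimum is 3 at row 1 (x_1 leaves); pivot element 1.
Pivot on row 1; the obj-row RHS becomes 15 − (-4)·3 = 27.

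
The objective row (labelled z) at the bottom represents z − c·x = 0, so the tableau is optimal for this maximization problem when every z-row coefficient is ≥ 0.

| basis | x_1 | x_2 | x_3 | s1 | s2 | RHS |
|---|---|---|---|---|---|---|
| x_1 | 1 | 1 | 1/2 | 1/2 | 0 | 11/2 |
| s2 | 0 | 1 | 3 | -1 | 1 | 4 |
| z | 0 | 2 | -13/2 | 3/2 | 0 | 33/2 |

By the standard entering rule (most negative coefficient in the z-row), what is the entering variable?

Negative z-row entries: x_3: -13/2.
The most negative is -13/2 in column x_3, so x_3 enters.

x_3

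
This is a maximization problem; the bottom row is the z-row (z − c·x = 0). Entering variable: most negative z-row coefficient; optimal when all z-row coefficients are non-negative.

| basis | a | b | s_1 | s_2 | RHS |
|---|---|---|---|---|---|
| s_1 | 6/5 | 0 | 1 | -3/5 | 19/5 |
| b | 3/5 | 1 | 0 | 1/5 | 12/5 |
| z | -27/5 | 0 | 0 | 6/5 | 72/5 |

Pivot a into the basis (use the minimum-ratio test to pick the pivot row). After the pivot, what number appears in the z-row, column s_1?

Ratio test on column a — row 1: (19/5)/(6/5) = 19/6; row 2: (12/5)/(3/5) = 4. Minimum is 19/6 at row 1 (s_1 leaves); pivot element 6/5.
Divide row 1 by 6/5; eliminate column a from the other rows.
z-row update in column s_1: 0 − (-27/5)·(5/6) = 9/2.

9/2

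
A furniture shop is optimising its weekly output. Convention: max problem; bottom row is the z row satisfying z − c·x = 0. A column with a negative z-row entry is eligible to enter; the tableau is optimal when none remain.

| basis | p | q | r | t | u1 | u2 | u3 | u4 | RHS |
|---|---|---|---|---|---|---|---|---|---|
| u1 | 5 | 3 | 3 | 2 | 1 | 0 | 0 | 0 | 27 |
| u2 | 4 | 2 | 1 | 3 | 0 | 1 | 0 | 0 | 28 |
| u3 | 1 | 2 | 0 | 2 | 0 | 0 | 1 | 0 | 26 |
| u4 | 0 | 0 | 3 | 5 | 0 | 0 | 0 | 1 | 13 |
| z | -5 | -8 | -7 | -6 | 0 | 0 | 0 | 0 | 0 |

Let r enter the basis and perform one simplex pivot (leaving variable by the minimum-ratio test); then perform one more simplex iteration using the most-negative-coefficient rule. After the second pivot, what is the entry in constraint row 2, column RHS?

Ratio test on column r — row 1: 27/3 = 9; row 2: 28/1 = 28; row 3: entry 0 ≤ 0; row 4: 13/3 = 13/3. Minimum is 13/3 at row 4 (u4 leaves); pivot element 3.
Divide row 4 by 3; eliminate column r from the other rows.
Second iteration: most negative z-row entry is -8 in column q, so q enters.
Ratio test on column q — row 1: 14/3 = 14/3; row 2: (71/3)/2 = 71/6; row 3: 26/2 = 13; row 4: entry 0 ≤ 0. Minimum is 14/3 at row 1 (u1 leaves); pivot element 3.
Divide row 1 by 3; eliminate column q from the other rows.
After both pivots, the entry at constraint row 2, column RHS is 43/3.

43/3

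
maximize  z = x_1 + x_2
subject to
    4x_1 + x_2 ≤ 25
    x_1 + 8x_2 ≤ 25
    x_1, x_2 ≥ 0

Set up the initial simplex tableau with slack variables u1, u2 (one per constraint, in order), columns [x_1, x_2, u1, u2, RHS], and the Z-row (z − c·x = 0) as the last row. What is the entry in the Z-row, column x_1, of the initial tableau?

-1

The Z-row carries the negated objective coefficients: the x_1 entry is -1.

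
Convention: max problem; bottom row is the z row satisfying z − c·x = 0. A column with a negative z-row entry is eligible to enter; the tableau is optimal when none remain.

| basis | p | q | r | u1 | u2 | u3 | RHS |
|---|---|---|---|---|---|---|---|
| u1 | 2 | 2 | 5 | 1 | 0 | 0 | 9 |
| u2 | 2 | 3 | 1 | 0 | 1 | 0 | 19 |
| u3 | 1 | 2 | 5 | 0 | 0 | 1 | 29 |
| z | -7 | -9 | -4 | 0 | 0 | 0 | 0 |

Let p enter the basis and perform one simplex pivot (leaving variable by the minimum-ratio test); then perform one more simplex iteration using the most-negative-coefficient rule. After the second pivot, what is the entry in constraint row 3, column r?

Ratio test on column p — row 1: 9/2 = 9/2; row 2: 19/2 = 19/2; row 3: 29/1 = 29. Minimum is 9/2 at row 1 (u1 leaves); pivot element 2.
Divide row 1 by 2; eliminate column p from the other rows.
Second iteration: most negative z-row entry is -2 in column q, so q enters.
Ratio test on column q — row 1: (9/2)/1 = 9/2; row 2: 10/1 = 10; row 3: (49/2)/1 = 49/2. Minimum is 9/2 at row 1 (p leaves); pivot element 1.
Divide row 1 by 1; eliminate column q from the other rows.
After both pivots, the entry at constraint row 3, column r is 0.

0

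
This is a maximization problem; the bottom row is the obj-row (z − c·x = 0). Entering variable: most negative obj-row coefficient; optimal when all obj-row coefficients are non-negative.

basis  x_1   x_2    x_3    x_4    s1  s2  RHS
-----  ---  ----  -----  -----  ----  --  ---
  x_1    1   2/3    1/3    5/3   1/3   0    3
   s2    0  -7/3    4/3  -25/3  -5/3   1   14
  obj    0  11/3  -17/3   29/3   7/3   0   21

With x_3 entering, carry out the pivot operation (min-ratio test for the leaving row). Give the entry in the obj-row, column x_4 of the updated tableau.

38

Ratio test on column x_3 — row 1: 3/(1/3) = 9; row 2: 14/(4/3) = 21/2. Minimum is 9 at row 1 (x_1 leaves); pivot element 1/3.
Divide row 1 by 1/3; eliminate column x_3 from the other rows.
obj-row update in column x_4: 29/3 − (-17/3)·5 = 38.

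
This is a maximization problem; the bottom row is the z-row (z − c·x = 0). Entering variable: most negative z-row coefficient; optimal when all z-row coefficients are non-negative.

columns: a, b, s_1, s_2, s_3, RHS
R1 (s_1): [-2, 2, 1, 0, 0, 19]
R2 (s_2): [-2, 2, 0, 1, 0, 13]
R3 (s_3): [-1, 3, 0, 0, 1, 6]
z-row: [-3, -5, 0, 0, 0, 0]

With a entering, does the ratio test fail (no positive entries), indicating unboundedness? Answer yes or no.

yes

Every constraint-row entry in column a is ≤ 0, so increasing a is unbounded.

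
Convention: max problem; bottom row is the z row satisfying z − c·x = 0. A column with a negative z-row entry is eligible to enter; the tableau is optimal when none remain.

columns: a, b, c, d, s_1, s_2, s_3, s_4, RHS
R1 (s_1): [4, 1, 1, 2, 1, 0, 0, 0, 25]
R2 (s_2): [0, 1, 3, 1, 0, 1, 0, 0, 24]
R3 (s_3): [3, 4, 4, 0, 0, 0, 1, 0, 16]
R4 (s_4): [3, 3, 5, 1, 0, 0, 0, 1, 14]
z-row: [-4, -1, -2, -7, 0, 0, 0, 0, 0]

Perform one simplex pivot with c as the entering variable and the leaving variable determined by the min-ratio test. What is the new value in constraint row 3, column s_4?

-4/5

Ratio test on column c — row 1: 25/1 = 25; row 2: 24/3 = 8; row 3: 16/4 = 4; row 4: 14/5 = 14/5. Minimum is 14/5 at row 4 (s_4 leaves); pivot element 5.
Divide row 4 by 5; eliminate column c from the other rows.
Row 3 update in column s_4: 0 − 4·(1/5) = -4/5.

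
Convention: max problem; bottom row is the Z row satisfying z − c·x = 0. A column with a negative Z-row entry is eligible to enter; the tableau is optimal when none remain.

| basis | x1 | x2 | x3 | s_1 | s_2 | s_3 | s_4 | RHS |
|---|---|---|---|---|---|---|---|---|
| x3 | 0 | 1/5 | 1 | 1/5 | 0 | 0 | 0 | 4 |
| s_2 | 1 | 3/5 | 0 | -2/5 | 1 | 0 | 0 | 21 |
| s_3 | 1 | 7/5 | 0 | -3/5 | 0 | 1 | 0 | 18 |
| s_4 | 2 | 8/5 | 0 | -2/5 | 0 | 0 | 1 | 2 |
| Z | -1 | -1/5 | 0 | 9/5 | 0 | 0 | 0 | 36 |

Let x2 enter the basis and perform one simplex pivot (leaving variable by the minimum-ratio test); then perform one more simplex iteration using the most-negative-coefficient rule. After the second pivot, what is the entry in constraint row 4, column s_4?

1/2

Ratio test on column x2 — row 1: 4/(1/5) = 20; row 2: 21/(3/5) = 35; row 3: 18/(7/5) = 90/7; row 4: 2/(8/5) = 5/4. Minimum is 5/4 at row 4 (s_4 leaves); pivot element 8/5.
Divide row 4 by 8/5; eliminate column x2 from the other rows.
Second iteration: most negative Z-row entry is -3/4 in column x1, so x1 enters.
Ratio test on column x1 — row 1: entry -1/4 ≤ 0; row 2: (81/4)/(1/4) = 81; row 3: entry -3/4 ≤ 0; row 4: (5/4)/(5/4) = 1. Minimum is 1 at row 4 (x2 leaves); pivot element 5/4.
Divide row 4 by 5/4; eliminate column x1 from the other rows.
After both pivots, the entry at constraint row 4, column s_4 is 1/2.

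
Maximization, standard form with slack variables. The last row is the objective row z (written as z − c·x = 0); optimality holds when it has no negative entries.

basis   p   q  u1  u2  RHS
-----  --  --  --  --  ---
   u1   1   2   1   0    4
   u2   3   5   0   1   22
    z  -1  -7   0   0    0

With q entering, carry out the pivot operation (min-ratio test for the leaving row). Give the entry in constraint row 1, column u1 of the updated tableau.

Ratio test on column q — row 1: 4/2 = 2; row 2: 22/5 = 22/5. Minimum is 2 at row 1 (u1 leaves); pivot element 2.
Divide row 1 by 2; eliminate column q from the other rows.
In the new row 1, the u1 entry is the old entry divided by the pivot: 1/2 = 1/2.

1/2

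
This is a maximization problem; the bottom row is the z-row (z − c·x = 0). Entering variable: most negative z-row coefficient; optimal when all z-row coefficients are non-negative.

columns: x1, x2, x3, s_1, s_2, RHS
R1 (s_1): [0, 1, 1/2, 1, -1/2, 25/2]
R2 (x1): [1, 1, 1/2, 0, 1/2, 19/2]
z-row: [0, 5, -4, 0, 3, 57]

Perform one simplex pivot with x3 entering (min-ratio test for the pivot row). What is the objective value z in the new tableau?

133

Ratio test on column x3 — row 1: (25/2)/(1/2) = 25; row 2: (19/2)/(1/2) = 19. Minimum is 19 at row 2 (x1 leaves); pivot element 1/2.
Pivot on row 2; the z-row RHS becomes 57 − (-4)·19 = 133.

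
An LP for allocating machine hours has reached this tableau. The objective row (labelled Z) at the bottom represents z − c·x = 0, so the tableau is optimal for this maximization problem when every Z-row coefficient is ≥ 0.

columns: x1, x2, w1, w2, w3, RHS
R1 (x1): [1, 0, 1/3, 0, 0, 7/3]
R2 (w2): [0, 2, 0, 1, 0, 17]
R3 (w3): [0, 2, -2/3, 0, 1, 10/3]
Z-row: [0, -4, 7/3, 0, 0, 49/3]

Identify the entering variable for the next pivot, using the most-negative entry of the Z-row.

x2

Negative Z-row entries: x2: -4.
The most negative is -4 in column x2, so x2 enters.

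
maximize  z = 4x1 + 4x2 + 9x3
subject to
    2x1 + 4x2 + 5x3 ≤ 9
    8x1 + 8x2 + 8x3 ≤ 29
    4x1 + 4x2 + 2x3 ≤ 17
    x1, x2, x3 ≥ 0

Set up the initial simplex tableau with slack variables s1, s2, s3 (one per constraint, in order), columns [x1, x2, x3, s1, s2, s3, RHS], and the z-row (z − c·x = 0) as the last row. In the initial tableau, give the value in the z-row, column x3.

The z-row carries the negated objective coefficients: the x3 entry is -9.

-9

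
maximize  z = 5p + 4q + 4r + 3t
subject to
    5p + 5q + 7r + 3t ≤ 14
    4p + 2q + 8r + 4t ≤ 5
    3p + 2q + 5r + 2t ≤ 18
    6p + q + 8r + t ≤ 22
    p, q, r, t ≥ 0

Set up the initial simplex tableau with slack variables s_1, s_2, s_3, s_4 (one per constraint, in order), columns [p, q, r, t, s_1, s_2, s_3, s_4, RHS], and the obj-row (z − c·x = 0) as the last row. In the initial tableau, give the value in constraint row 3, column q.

Constraint 3 has coefficient 2 on q.

2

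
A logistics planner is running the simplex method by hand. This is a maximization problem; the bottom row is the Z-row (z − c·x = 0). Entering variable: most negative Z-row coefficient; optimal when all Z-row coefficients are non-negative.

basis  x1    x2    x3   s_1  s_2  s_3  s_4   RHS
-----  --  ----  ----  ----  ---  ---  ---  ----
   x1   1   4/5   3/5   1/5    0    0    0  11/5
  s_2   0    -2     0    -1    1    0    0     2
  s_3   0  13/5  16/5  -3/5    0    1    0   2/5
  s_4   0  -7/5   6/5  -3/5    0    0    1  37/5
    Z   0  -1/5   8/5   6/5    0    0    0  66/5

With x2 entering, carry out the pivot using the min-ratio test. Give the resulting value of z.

172/13

Ratio test on column x2 — row 1: (11/5)/(4/5) = 11/4; row 2: entry -2 ≤ 0; row 3: (2/5)/(13/5) = 2/13; row 4: entry -7/5 ≤ 0. Minimum is 2/13 at row 3 (s_3 leaves); pivot element 13/5.
Pivot on row 3; the Z-row RHS becomes 66/5 − (-1/5)·(2/13) = 172/13.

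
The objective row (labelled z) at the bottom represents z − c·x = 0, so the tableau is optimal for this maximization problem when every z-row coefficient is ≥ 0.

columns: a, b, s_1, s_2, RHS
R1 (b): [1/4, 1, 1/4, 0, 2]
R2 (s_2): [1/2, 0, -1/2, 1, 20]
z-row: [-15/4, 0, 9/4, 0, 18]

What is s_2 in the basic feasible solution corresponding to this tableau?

s_2 is basic (row 2); its value is the RHS of that row, 20.

20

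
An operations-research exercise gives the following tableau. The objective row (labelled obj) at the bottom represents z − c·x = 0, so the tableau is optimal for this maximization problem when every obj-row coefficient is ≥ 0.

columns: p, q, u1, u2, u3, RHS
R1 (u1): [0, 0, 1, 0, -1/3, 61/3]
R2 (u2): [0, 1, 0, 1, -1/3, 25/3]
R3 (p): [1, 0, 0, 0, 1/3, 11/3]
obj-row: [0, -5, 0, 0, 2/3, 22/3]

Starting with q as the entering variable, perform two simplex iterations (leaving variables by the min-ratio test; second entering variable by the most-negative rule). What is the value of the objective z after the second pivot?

Ratio test on column q — row 1: entry 0 ≤ 0; row 2: (25/3)/1 = 25/3; row 3: entry 0 ≤ 0. Minimum is 25/3 at row 2 (u2 leaves); pivot element 1.
Pivot on row 2; the obj-row RHS becomes 22/3 − (-5)·(25/3) = 49.
Next entering variable (most negative obj-row entry -1): u3.
Ratio test on column u3 — row 1: entry -1/3 ≤ 0; row 2: entry -1/3 ≤ 0; row 3: (11/3)/(1/3) = 11. Minimum is 11 at row 3 (p leaves); pivot element 1/3.
After the second pivot the obj-row RHS is 49 − (-1)·11 = 60.

60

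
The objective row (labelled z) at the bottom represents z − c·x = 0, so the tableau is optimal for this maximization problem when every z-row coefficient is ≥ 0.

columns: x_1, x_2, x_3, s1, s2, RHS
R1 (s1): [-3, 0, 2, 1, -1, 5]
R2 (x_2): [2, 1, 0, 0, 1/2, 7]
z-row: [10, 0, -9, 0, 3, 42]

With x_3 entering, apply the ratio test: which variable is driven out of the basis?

Column x_3 entries and ratios — s1: 5/2 = 5/2; x_2: 0 ≤ 0, skip.
Smallest ratio is 5/2 in the row of s1, so s1 leaves.

s1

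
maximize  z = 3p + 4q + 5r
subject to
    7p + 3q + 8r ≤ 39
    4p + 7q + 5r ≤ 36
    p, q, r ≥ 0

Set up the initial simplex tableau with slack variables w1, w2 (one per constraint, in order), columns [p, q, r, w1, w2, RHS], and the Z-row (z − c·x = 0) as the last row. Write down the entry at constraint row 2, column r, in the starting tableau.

5

Constraint 2 has coefficient 5 on r.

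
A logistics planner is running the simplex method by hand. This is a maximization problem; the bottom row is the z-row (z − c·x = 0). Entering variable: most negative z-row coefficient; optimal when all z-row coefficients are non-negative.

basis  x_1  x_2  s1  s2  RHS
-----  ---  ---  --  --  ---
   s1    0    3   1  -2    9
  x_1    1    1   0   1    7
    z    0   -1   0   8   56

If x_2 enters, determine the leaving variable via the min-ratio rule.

Column x_2 entries and ratios — s1: 9/3 = 3; x_1: 7/1 = 7.
Smallest ratio is 3 in the row of s1, so s1 leaves.

s1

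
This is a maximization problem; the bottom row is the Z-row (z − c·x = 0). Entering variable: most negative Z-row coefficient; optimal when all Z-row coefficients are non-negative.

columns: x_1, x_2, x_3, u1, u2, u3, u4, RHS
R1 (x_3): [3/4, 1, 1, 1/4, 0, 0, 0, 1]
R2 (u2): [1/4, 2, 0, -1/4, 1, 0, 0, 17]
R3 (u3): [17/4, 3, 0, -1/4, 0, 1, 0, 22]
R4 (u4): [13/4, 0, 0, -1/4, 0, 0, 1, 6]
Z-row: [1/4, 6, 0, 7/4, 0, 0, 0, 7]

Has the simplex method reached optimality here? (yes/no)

Every Z-row coefficient is ≥ 0, so the tableau is optimal.

yes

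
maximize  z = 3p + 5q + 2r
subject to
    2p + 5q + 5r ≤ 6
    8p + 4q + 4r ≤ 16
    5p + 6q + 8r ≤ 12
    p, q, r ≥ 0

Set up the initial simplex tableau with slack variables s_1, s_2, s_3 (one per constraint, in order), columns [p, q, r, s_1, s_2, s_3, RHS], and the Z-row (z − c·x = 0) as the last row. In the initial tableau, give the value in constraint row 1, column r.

5

Constraint 1 has coefficient 5 on r.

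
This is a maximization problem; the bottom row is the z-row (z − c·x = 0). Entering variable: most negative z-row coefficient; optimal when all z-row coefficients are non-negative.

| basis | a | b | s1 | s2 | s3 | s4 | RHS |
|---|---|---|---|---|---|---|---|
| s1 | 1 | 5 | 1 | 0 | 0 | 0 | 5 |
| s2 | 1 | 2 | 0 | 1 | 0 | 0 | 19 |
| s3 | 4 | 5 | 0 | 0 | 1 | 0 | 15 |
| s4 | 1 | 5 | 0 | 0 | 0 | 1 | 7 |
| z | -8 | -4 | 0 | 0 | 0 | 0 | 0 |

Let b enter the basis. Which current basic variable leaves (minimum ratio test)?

s1

Column b entries and ratios — s1: 5/5 = 1; s2: 19/2 = 19/2; s3: 15/5 = 3; s4: 7/5 = 7/5.
Smallest ratio is 1 in the row of s1, so s1 leaves.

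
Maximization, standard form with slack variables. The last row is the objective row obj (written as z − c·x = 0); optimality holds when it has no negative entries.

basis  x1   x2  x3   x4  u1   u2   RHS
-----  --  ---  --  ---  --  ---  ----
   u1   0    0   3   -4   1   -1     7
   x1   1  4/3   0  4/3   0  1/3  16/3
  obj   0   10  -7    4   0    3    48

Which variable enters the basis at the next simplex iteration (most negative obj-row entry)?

Negative obj-row entries: x3: -7.
The most negative is -7 in column x3, so x3 enters.

x3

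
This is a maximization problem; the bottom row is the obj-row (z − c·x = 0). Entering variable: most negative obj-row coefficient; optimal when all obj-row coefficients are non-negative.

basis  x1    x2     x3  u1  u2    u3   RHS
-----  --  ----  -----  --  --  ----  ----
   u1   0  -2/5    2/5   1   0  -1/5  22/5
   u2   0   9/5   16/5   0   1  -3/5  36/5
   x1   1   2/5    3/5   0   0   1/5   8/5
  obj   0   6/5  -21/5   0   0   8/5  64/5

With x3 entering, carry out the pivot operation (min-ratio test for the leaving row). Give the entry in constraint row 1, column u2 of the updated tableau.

Ratio test on column x3 — row 1: (22/5)/(2/5) = 11; row 2: (36/5)/(16/5) = 9/4; row 3: (8/5)/(3/5) = 8/3. Minimum is 9/4 at row 2 (u2 leaves); pivot element 16/5.
Divide row 2 by 16/5; eliminate column x3 from the other rows.
Row 1 update in column u2: 0 − (2/5)·(5/16) = -1/8.

-1/8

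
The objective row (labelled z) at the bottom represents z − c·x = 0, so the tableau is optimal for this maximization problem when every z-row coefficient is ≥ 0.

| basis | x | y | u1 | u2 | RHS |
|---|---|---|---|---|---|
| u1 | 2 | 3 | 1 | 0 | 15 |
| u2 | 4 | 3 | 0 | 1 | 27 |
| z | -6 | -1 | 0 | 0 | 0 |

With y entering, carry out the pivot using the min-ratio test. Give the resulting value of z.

5

Ratio test on column y — row 1: 15/3 = 5; row 2: 27/3 = 9. Minimum is 5 at row 1 (u1 leaves); pivot element 3.
Pivot on row 1; the z-row RHS becomes 0 − (-1)·5 = 5.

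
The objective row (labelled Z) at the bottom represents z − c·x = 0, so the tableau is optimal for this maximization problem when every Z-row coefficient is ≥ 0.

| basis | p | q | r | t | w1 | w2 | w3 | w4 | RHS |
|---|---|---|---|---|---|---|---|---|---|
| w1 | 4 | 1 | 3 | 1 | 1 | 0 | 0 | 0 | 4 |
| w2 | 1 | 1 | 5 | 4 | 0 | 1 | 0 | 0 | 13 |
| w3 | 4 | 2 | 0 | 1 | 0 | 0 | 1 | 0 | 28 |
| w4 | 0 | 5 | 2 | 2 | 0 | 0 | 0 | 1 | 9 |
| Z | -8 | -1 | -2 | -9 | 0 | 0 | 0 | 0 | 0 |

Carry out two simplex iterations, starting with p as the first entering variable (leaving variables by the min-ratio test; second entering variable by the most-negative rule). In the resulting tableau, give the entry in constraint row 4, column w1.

Ratio test on column p — row 1: 4/4 = 1; row 2: 13/1 = 13; row 3: 28/4 = 7; row 4: entry 0 ≤ 0. Minimum is 1 at row 1 (w1 leaves); pivot element 4.
Divide row 1 by 4; eliminate column p from the other rows.
Second iteration: most negative Z-row entry is -7 in column t, so t enters.
Ratio test on column t — row 1: 1/(1/4) = 4; row 2: 12/(15/4) = 16/5; row 3: entry 0 ≤ 0; row 4: 9/2 = 9/2. Minimum is 16/5 at row 2 (w2 leaves); pivot element 15/4.
Divide row 2 by 15/4; eliminate column t from the other rows.
After both pivots, the entry at constraint row 4, column w1 is 2/15.

2/15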